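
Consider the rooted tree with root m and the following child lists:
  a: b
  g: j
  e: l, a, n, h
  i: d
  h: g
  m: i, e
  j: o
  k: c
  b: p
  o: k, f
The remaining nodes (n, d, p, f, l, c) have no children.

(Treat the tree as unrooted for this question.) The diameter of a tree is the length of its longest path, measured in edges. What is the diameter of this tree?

9

Starting from c, a farthest node is d at distance 9.
One longest path: c - k - o - j - g - h - e - m - i - d.
So the diameter is 9.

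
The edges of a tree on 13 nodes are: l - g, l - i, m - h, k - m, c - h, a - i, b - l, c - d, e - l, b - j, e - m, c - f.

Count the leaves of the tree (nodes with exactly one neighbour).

6

Degree-1 nodes: a, d, f, g, j, k — 6 of them.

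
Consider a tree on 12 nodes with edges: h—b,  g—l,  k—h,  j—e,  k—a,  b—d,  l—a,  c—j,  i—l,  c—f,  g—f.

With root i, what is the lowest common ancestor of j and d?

j's ancestor chain is j, c, f, g, l, i and d's is d, b, h, k, a, l, i; they first meet at l.

l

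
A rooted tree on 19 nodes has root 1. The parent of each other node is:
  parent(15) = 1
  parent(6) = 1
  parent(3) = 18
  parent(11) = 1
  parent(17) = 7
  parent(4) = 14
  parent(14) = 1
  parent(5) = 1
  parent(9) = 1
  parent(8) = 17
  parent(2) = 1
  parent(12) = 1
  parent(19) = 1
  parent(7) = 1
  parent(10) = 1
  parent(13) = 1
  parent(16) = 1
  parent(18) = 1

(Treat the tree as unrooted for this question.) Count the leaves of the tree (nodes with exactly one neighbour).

14

The leaves are 2, 3, 4, 5, 6, 8, 9, 10, 11, 12, 13, 15, 16, 19.
That is 14 leaves.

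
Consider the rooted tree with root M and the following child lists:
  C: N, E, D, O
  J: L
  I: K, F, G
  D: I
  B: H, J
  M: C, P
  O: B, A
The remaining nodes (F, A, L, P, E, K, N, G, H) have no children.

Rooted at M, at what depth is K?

4

Climbing from K to the root: K → I → D → C → M. That's 4 steps.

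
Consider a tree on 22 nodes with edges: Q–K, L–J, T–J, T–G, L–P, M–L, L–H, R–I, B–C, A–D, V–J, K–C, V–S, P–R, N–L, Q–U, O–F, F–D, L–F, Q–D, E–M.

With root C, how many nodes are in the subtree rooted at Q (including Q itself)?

The subtree rooted at Q contains: Q, U, D, F, A, L, O, P, H, J, M, N, R, V, T, E, I, S, G — 19 nodes.

19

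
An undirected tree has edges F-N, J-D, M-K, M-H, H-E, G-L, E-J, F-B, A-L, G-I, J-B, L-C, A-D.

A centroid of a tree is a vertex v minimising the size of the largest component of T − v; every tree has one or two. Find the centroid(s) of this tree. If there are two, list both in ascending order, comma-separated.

J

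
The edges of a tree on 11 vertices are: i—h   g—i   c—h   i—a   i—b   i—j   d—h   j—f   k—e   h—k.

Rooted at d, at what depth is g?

3

Climbing from g to the root: g – i – h – d. That's 3 steps.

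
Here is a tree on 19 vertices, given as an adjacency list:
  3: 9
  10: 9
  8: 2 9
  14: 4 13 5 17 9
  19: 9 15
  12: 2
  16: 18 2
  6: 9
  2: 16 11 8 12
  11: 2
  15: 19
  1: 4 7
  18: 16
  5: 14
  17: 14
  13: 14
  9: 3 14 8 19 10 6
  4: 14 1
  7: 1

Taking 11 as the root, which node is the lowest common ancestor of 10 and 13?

Ancestors of 10 (toward the root): 10, 9, 8, 2, 11.
Ancestors of 13: 13, 14, 9, 8, 2, 11.
The deepest node appearing in both lists is 9.

9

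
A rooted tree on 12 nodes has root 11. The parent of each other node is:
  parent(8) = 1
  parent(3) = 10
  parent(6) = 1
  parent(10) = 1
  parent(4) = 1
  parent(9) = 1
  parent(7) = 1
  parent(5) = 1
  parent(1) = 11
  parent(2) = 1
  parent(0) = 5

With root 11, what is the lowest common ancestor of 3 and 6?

3's ancestor chain is 3, 10, 1, 11 and 6's is 6, 1, 11; they first meet at 1.

1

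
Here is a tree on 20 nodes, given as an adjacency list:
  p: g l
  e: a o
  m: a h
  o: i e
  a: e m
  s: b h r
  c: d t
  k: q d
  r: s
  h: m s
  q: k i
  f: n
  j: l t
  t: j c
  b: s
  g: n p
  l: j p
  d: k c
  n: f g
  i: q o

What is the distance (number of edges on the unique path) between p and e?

10

The path is p - l - j - t - c - d - k - q - i - o - e, which has 10 edges.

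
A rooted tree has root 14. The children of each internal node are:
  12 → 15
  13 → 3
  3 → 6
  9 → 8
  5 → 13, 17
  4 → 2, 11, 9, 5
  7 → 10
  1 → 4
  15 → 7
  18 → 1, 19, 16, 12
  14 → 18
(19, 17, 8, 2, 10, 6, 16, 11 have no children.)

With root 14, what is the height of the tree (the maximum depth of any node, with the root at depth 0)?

A deepest node is 6, reached by 14 – 18 – 1 – 4 – 5 – 13 – 3 – 6.
That path has 7 edges, so the height is 7.

7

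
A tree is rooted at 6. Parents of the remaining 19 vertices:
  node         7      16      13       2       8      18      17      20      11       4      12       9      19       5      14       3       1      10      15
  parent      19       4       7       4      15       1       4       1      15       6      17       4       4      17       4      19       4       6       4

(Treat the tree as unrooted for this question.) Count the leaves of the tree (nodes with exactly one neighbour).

The leaves are 2, 3, 5, 8, 9, 10, 11, 12, 13, 14, 16, 18, 20.
That is 13 leaves.

13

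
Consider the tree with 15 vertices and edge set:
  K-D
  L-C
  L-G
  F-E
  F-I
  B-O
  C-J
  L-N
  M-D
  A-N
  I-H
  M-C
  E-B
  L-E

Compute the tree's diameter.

8

BFS from K reaches H last, at distance 8; BFS from H confirms no node is farther.
Path: K - D - M - C - L - E - F - I - H.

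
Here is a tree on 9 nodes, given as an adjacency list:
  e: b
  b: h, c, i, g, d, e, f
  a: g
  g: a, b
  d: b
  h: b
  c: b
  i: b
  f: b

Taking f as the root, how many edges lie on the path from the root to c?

f–b–c — 2 edges.

2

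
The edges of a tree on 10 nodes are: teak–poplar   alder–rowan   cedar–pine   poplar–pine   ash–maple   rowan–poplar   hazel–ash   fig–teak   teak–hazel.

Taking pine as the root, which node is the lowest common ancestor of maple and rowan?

maple's ancestor chain is maple, ash, hazel, teak, poplar, pine and rowan's is rowan, poplar, pine; they first meet at poplar.

poplar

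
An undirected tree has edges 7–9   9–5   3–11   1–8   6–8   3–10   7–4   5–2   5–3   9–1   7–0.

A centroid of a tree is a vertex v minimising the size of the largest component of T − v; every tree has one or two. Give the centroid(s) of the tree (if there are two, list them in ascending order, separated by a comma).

9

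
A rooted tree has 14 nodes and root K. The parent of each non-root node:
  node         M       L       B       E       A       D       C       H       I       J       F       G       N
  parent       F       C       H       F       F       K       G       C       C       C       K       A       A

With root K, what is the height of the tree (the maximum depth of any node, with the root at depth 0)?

6

B sits deepest: K – F – A – G – C – H – B — 6 edges from the root.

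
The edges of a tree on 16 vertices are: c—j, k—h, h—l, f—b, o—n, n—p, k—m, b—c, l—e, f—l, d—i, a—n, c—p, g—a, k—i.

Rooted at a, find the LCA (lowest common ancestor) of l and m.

Path l→root: l f b c p n a; path m→root: m k h l f b c p n a.
First common node: l.

l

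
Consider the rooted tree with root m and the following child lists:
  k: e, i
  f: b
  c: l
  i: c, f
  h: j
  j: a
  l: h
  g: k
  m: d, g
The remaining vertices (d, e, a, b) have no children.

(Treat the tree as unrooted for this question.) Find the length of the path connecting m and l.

Walking from m: m - g - k - i - c - l. Length 5.

5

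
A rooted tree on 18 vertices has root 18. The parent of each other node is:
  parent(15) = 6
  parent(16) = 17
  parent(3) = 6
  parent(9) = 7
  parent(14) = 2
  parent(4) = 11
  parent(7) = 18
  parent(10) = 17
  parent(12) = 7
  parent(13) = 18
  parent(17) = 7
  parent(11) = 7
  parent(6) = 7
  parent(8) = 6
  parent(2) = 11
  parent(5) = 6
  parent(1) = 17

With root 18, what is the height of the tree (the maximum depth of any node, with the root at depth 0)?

14 sits deepest: 18 – 7 – 11 – 2 – 14 — 4 edges from the root.

4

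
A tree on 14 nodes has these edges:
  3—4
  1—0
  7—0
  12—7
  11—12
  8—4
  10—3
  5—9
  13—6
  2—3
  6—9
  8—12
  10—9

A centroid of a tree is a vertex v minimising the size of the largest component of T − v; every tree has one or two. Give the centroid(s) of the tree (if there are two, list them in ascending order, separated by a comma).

If 3 is removed the pieces have sizes 7, 5, 1, all ≤ ⌊14/2⌋ = 7.
Its neighbour 4 also leaves a largest component of size 7, so both are centroids.

3, 4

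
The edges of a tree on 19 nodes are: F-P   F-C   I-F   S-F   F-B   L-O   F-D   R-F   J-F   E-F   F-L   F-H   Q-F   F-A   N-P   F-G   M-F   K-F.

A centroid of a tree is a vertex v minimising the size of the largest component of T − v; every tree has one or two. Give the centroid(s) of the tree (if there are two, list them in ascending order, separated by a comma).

F

Removing F splits the tree into components of sizes 2, 2, 1, 1, 1, 1, 1, 1, 1, 1, 1, 1, 1, 1, 1, 1; the largest is 2 ≤ ⌊19/2⌋ = 9.
Every other node leaves some component of size > 9, so the centroid is unique.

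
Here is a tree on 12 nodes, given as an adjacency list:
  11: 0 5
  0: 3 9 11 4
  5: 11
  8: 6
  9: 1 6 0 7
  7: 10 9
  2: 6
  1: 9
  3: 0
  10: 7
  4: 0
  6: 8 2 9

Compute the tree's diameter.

5

BFS from 8 reaches 5 last, at distance 5; BFS from 5 confirms no node is farther.
Path: 8 – 6 – 9 – 0 – 11 – 5.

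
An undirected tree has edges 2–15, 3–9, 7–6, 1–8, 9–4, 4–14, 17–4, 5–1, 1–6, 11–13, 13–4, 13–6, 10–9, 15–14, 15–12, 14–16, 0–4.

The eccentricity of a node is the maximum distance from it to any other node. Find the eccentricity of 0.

5

The node farthest from 0 is 5 (8 also at distance 5), via 0 – 4 – 13 – 6 – 1 – 5 — 5 edges.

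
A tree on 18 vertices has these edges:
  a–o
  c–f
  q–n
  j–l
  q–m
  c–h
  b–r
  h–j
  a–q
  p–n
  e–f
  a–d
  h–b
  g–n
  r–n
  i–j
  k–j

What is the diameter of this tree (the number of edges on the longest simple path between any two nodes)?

Starting from o, a farthest node is e at distance 9.
One longest path: o – a – q – n – r – b – h – c – f – e.
So the diameter is 9.

9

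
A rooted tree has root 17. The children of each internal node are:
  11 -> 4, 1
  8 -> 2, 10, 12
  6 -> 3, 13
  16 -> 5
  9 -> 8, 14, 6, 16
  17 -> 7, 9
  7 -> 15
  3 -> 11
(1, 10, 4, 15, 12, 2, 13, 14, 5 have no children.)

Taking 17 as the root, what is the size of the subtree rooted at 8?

4

Descendants of 8 (including itself): 8, 10, 12, 2. That's 4.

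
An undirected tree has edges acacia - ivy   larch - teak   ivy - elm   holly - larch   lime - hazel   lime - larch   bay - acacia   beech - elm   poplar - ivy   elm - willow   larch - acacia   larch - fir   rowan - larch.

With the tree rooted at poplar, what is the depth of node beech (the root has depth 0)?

3

Climbing from beech to the root: beech – elm – ivy – poplar. That's 3 steps.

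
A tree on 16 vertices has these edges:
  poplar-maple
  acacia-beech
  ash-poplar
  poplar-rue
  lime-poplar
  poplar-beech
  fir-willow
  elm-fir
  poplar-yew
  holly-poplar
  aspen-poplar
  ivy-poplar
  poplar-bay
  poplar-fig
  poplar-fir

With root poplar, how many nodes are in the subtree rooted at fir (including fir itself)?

3

Descendants of fir (including itself): fir, elm, willow. That's 3.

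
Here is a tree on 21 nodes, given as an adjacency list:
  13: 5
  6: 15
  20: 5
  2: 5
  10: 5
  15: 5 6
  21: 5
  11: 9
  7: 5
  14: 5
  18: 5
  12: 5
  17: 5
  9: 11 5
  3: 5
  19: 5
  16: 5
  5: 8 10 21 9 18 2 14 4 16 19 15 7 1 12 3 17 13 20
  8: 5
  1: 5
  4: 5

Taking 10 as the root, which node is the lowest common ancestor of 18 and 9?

5

18's ancestor chain is 18, 5, 10 and 9's is 9, 5, 10; they first meet at 5.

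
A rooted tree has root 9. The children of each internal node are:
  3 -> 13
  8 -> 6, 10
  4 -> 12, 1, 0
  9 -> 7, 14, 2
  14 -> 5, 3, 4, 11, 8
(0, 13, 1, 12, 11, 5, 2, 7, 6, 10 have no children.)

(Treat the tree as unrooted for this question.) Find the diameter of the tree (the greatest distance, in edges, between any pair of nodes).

4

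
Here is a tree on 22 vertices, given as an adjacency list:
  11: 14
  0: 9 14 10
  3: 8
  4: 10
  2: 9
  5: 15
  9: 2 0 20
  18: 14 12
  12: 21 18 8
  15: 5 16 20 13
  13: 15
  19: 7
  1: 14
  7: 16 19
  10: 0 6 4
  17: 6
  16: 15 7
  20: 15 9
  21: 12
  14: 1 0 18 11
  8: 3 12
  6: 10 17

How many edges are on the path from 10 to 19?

10–0–9–20–15–16–7–19: 7 edges.

7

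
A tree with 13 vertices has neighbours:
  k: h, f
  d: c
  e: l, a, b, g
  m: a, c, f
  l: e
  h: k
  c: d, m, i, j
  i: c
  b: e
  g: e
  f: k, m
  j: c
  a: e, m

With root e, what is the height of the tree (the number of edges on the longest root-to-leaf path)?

5

The longest root-to-leaf path is e → a → m → f → k → h (5 edges).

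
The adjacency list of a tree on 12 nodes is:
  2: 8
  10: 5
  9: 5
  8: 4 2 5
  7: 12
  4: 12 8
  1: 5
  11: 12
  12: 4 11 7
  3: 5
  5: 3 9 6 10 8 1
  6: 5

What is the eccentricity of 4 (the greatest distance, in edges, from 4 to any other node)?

3

Distances from 4 peak at 3, attained at 9 (3, 6, 1, 10 also at distance 3).
4-8-5-9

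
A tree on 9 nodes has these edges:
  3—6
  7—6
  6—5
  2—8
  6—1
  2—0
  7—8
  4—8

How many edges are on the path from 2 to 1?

The path is 2 – 8 – 7 – 6 – 1, which has 4 edges.

4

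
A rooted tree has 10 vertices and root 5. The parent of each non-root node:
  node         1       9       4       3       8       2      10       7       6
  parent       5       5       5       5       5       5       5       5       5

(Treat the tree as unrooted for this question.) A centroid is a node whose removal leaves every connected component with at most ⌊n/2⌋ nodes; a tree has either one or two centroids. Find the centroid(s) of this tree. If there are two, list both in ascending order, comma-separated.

5

If 5 is removed the pieces have sizes 1, 1, 1, 1, 1, 1, 1, 1, 1, all ≤ ⌊10/2⌋ = 5.
No neighbour of 5 does as well, so 5 is the unique centroid.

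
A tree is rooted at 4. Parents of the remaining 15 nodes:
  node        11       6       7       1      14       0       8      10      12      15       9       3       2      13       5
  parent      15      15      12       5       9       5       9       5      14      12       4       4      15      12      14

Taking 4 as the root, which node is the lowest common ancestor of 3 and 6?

Path 3→root: 3 4; path 6→root: 6 15 12 14 9 4.
First common node: 4.

4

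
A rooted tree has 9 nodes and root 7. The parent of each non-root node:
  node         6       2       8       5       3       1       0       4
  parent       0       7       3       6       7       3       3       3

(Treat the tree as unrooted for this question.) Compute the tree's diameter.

A longest path is 5 - 6 - 0 - 3 - 7 - 2, with 5 edges.

5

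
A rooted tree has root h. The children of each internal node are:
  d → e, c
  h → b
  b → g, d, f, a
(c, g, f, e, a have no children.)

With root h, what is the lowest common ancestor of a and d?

b

Path a→root: a b h; path d→root: d b h.
First common node: b.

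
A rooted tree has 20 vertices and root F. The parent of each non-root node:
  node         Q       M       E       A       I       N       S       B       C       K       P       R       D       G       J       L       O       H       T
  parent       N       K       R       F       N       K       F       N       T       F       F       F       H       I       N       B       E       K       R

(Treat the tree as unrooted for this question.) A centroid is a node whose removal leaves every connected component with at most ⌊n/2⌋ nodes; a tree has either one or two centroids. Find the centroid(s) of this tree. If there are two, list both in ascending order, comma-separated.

Delete K: the remaining components have sizes 9, 7, 2, 1. Max 9 ≤ 10, so K is a centroid.
No neighbour of K does as well, so K is the unique centroid.

K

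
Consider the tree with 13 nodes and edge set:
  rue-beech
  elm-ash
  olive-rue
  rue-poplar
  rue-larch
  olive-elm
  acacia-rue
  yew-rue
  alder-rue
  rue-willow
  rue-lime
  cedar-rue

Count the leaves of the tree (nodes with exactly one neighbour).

10

Degree-1 nodes: acacia, alder, ash, beech, cedar, larch, lime, poplar, willow, yew — 10 of them.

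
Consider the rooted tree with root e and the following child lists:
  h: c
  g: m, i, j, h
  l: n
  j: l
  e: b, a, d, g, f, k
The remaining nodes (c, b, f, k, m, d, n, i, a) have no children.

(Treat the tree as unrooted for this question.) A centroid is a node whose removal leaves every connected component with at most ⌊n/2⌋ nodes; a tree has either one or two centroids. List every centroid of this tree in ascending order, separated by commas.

Removing g splits the tree into components of sizes 6, 3, 2, 1, 1; the largest is 6 ≤ ⌊14/2⌋ = 7.
No neighbour of g does as well, so g is the unique centroid.

g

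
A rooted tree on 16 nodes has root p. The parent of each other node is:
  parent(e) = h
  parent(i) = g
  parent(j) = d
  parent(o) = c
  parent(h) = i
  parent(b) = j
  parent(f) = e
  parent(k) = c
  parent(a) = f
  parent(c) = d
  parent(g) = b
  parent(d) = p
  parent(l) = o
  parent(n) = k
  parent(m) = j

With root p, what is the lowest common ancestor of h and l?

d

Ancestors of h (toward the root): h, i, g, b, j, d, p.
Ancestors of l: l, o, c, d, p.
The deepest node appearing in both lists is d.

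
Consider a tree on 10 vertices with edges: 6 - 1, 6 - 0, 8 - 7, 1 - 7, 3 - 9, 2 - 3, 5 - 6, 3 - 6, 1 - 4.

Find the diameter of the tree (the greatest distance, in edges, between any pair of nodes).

5

A longest path is 8-7-1-6-3-2, with 5 edges.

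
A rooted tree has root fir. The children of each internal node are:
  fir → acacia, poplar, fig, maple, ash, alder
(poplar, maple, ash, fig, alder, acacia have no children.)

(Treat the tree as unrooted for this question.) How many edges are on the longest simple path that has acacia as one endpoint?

2

Distances from acacia peak at 2, attained at poplar (alder, ash, maple, fig also at distance 2).
acacia – fir – poplar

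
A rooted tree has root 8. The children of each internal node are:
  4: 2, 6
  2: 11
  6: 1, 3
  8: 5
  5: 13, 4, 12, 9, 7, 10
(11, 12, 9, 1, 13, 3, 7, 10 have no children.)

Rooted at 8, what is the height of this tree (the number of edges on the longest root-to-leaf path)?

The longest root-to-leaf path is 8-5-4-6-1 (4 edges).

4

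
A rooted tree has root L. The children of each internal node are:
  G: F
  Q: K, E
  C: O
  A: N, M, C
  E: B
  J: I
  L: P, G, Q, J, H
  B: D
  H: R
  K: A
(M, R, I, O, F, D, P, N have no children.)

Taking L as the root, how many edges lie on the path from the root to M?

4

Path from L to M: L–Q–K–A–M, which has 4 edges.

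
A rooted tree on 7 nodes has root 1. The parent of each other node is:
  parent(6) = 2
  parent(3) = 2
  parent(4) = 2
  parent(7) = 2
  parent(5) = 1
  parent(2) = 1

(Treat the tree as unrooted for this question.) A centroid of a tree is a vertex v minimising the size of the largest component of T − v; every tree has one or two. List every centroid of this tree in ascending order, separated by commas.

2

If 2 is removed the pieces have sizes 2, 1, 1, 1, 1, all ≤ ⌊7/2⌋ = 3.
Every other node leaves some component of size > 3, so the centroid is unique.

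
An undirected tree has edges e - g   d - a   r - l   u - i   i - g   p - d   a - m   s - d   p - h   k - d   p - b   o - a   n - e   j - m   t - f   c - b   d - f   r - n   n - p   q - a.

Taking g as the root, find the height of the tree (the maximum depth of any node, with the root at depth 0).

7

The longest root-to-leaf path is g → e → n → p → d → a → m → j (7 edges).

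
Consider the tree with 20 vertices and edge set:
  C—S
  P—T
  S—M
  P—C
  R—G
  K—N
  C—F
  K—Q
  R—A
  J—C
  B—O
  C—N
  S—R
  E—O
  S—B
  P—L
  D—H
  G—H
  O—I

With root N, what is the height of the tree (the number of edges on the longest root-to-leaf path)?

6

A deepest node is D, reached by N-C-S-R-G-H-D.
That path has 6 edges, so the height is 6.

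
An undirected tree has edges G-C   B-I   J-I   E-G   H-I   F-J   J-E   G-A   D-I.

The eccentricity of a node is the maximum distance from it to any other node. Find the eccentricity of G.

4

A farthest node from G is H (B, D also at distance 4).
The path G – E – J – I – H has 4 edges.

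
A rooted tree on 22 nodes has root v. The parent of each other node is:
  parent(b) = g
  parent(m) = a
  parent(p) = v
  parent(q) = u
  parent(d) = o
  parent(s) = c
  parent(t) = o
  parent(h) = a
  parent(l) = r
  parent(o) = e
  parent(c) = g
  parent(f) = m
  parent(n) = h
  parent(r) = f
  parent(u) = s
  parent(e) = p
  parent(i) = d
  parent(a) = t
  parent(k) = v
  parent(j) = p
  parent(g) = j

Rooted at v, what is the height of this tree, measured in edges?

9

A deepest node is l, reached by v → p → e → o → t → a → m → f → r → l.
That path has 9 edges, so the height is 9.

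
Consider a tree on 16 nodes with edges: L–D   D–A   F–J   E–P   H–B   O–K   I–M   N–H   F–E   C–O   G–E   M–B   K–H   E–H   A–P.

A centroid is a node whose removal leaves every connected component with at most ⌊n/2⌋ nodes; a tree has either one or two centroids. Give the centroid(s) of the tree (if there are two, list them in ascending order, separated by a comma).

E, H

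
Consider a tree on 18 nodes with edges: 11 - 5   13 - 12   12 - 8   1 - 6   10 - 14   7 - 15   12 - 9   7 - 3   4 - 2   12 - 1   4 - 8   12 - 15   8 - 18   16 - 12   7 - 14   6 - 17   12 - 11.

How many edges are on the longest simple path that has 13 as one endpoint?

5

The node farthest from 13 is 10, via 13–12–15–7–14–10 — 5 edges.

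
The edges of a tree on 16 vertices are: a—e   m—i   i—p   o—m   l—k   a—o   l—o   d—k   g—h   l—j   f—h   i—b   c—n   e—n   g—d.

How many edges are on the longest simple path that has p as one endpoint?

A farthest node from p is f.
The path p – i – m – o – l – k – d – g – h – f has 9 edges.

9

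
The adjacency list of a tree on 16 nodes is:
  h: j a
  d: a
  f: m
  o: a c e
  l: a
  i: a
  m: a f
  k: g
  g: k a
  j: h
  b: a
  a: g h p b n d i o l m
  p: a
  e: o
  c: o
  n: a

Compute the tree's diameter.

BFS from e reaches f last, at distance 4; BFS from f confirms no node is farther.
Path: e–o–a–m–f.

4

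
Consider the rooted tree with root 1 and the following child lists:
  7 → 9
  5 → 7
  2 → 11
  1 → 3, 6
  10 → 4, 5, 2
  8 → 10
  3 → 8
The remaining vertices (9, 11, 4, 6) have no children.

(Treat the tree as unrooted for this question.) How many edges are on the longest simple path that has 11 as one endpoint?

6

Distances from 11 peak at 6, attained at 6.
11 – 2 – 10 – 8 – 3 – 1 – 6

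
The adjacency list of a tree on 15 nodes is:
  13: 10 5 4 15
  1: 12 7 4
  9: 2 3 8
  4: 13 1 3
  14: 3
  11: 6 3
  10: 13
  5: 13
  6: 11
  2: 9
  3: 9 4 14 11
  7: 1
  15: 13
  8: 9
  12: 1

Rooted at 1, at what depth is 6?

1 – 4 – 3 – 11 – 6 — 4 edges.

4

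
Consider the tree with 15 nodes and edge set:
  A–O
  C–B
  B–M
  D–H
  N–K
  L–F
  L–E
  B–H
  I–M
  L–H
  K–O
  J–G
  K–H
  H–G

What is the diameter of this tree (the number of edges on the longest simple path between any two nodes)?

6

Starting from I, a farthest node is A at distance 6.
One longest path: I – M – B – H – K – O – A.
So the diameter is 6.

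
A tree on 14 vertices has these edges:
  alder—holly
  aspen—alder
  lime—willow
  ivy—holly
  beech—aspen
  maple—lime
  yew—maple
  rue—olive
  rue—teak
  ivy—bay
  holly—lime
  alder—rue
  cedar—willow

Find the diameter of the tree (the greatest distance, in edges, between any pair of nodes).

6

Starting from olive, a farthest node is yew at distance 6.
One longest path: olive-rue-alder-holly-lime-maple-yew.
So the diameter is 6.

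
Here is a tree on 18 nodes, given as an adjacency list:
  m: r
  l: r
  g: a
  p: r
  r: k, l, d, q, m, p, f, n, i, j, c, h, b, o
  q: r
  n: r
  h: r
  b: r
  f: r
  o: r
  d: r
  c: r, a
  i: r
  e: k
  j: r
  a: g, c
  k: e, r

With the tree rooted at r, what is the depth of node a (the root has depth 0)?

2

Path from r to a: r–c–a, which has 2 edges.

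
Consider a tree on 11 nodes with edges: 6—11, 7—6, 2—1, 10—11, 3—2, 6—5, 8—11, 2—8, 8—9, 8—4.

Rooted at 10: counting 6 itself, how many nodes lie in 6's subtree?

6's subtree: {6, 7, 5}, size 3.

3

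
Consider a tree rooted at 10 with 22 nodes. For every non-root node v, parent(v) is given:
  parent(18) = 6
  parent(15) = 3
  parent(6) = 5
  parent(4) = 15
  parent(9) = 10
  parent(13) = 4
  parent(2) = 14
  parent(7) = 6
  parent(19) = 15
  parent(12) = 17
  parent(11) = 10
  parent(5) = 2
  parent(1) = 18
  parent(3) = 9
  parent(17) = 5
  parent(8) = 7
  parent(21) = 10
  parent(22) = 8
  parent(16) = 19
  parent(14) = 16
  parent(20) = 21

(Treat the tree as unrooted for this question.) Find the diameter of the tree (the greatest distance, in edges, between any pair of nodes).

Starting from 20, a farthest node is 22 at distance 14.
One longest path: 20 - 21 - 10 - 9 - 3 - 15 - 19 - 16 - 14 - 2 - 5 - 6 - 7 - 8 - 22.
So the diameter is 14.

14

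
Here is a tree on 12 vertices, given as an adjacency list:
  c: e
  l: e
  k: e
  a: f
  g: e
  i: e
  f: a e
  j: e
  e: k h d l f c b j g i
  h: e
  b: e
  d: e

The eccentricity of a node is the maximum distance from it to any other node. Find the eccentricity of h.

Distances from h peak at 3, attained at a.
h – e – f – a

3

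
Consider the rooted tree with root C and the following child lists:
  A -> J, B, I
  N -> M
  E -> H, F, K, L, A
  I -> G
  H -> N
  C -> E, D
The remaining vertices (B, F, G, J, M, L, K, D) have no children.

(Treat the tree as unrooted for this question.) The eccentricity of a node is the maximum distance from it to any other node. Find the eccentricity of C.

4

Distances from C peak at 4, attained at G (M also at distance 4).
C-E-A-I-G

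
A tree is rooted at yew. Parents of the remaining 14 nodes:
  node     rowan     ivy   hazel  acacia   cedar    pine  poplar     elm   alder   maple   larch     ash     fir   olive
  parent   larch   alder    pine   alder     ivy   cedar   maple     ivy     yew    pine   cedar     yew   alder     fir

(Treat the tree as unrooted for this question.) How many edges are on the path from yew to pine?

yew – alder – ivy – cedar – pine: 4 edges.

4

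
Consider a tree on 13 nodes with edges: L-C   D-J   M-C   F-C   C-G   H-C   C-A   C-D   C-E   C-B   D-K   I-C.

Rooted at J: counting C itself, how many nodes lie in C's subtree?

10

The subtree rooted at C contains: C, M, I, H, A, E, B, G, F, L — 10 nodes.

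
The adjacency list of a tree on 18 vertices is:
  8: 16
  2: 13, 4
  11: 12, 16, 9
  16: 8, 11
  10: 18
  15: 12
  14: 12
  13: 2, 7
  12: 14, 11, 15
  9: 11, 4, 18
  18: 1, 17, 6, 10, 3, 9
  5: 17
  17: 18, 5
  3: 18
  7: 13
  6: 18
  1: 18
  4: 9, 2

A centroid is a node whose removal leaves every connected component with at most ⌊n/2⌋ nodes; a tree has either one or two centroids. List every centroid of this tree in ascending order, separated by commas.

9

Removing 9 splits the tree into components of sizes 7, 6, 4; the largest is 7 ≤ ⌊18/2⌋ = 9.
Every other node leaves some component of size > 9, so the centroid is unique.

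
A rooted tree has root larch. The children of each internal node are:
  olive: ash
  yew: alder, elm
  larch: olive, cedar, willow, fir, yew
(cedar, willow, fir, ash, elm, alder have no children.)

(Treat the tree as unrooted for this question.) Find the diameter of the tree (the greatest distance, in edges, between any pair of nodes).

4

BFS from ash reaches elm last, at distance 4; BFS from elm confirms no node is farther.
Path: ash – olive – larch – yew – elm.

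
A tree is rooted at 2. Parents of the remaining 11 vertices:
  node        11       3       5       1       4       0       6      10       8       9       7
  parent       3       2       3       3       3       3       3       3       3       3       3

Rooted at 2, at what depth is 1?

2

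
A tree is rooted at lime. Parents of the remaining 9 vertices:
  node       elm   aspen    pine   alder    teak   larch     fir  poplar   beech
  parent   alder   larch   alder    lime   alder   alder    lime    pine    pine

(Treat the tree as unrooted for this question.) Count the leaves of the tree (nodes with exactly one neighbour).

6

The leaves are aspen, beech, elm, fir, poplar, teak.
That is 6 leaves.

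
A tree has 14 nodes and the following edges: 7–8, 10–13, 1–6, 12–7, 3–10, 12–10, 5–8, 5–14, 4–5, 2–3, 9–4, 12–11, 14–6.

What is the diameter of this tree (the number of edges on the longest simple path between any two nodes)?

9

A longest path is 1–6–14–5–8–7–12–10–3–2, with 9 edges.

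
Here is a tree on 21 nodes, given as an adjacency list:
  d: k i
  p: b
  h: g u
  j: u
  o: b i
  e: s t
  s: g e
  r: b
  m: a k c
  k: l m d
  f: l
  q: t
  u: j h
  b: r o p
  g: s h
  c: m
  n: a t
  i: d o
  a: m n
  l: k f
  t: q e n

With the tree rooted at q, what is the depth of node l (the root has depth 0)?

Climbing from l to the root: l → k → m → a → n → t → q. That's 6 steps.

6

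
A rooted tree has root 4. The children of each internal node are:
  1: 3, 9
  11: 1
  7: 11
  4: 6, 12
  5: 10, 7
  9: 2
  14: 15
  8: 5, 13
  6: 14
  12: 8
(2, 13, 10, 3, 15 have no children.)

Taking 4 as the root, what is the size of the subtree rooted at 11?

5

11's subtree: {11, 1, 3, 9, 2}, size 5.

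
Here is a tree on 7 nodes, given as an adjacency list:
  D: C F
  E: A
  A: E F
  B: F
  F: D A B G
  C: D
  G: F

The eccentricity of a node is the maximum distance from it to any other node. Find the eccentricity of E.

4

The node farthest from E is C, via E-A-F-D-C — 4 edges.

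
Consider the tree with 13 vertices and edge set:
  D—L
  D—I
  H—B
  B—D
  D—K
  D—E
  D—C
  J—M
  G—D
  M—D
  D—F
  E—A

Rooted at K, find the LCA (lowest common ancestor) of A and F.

D

Ancestors of A (toward the root): A, E, D, K.
Ancestors of F: F, D, K.
The deepest node appearing in both lists is D.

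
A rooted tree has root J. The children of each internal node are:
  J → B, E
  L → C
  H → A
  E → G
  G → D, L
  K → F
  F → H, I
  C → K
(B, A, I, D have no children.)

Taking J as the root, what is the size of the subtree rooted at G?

9

The subtree rooted at G contains: G, L, D, C, K, F, H, I, A — 9 nodes.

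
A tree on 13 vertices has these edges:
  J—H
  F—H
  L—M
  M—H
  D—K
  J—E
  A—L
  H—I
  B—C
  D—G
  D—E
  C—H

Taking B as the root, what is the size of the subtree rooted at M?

Descendants of M (including itself): M, L, A. That's 3.

3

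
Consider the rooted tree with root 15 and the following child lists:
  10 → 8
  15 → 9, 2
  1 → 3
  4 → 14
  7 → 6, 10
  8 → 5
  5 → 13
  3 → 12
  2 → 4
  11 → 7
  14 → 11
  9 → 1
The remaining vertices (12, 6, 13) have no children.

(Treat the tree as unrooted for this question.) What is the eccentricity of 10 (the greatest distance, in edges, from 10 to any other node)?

10

Distances from 10 peak at 10, attained at 12.
10-7-11-14-4-2-15-9-1-3-12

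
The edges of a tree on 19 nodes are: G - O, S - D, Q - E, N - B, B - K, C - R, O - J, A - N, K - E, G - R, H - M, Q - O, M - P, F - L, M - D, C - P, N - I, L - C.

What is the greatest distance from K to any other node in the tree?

10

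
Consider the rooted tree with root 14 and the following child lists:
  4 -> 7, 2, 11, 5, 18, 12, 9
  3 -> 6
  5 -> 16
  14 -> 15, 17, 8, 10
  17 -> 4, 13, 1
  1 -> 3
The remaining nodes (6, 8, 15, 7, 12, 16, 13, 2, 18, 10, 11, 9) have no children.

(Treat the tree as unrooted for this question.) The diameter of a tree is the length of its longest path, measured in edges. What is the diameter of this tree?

Starting from 6, a farthest node is 16 at distance 6.
One longest path: 6-3-1-17-4-5-16.
So the diameter is 6.

6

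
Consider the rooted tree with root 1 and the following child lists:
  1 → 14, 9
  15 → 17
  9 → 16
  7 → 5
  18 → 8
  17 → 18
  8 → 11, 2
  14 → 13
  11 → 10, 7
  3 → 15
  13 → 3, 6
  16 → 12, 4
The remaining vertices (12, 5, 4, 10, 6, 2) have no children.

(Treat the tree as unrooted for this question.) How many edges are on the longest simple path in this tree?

A longest path is 12–16–9–1–14–13–3–15–17–18–8–11–7–5, with 13 edges.

13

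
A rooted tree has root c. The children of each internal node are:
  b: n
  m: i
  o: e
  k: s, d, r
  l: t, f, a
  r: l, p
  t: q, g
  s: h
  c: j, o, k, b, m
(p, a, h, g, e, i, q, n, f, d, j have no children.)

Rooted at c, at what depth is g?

Path from c to g: c → k → r → l → t → g, which has 5 edges.

5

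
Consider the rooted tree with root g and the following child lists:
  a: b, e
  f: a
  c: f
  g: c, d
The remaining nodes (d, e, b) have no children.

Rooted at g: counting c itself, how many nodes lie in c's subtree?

Descendants of c (including itself): c, f, a, b, e. That's 5.

5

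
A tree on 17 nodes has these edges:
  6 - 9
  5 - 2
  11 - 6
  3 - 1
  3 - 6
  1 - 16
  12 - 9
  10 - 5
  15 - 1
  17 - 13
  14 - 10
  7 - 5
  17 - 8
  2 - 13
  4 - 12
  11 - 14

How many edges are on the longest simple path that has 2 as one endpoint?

8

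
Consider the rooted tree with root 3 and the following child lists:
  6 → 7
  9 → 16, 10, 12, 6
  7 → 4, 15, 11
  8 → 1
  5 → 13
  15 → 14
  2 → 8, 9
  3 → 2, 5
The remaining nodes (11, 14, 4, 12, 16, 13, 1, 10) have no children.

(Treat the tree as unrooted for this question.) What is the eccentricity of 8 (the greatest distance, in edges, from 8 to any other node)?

The node farthest from 8 is 14, via 8–2–9–6–7–15–14 — 6 edges.

6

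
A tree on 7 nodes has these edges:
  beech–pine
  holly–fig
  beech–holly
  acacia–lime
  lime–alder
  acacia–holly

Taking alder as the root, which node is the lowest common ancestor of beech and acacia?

acacia

Ancestors of beech (toward the root): beech, holly, acacia, lime, alder.
Ancestors of acacia: acacia, lime, alder.
The deepest node appearing in both lists is acacia.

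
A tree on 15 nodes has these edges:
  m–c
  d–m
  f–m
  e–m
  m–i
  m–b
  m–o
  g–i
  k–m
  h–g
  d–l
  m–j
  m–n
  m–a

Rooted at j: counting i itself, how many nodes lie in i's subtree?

3

Descendants of i (including itself): i, g, h. That's 3.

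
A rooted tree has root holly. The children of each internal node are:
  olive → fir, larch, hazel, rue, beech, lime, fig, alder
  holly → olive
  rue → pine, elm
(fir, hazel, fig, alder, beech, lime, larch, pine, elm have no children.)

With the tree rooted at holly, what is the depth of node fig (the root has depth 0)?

Path from holly to fig: holly – olive – fig, which has 2 edges.

2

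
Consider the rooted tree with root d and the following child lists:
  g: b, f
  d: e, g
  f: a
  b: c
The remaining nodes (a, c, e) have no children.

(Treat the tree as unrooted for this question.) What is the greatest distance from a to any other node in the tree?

4

Distances from a peak at 4, attained at e (c also at distance 4).
a–f–g–d–e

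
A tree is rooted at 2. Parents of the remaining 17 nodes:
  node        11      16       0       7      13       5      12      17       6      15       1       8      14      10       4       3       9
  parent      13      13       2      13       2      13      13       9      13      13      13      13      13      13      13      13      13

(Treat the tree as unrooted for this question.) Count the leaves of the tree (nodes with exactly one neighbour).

Exactly 15 nodes have a single neighbour: 0, 1, 3, 4, 5, 6, 7, 8, 10, 11, 12, 14, 15, 16, 17.

15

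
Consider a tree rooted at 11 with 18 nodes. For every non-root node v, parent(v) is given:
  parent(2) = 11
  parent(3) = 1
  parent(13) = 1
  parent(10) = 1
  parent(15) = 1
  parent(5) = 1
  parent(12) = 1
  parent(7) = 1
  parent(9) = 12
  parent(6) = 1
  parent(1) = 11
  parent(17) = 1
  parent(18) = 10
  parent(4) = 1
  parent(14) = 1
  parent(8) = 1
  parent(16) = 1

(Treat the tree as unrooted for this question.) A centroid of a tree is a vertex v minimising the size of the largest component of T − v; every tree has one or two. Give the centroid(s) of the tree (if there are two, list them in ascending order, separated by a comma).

1

Delete 1: the remaining components have sizes 2, 2, 2, 1, 1, 1, 1, 1, 1, 1, 1, 1, 1, 1. Max 2 ≤ 9, so 1 is a centroid.
No neighbour of 1 does as well, so 1 is the unique centroid.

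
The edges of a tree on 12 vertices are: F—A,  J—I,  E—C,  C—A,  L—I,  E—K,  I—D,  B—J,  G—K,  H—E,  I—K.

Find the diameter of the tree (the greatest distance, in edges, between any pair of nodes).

7

Starting from B, a farthest node is F at distance 7.
One longest path: B - J - I - K - E - C - A - F.
So the diameter is 7.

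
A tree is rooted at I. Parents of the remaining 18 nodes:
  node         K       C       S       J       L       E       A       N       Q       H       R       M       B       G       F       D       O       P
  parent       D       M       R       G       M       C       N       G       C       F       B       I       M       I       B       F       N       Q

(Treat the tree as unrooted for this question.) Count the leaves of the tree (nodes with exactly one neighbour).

9

The leaves are A, E, H, J, K, L, O, P, S.
That is 9 leaves.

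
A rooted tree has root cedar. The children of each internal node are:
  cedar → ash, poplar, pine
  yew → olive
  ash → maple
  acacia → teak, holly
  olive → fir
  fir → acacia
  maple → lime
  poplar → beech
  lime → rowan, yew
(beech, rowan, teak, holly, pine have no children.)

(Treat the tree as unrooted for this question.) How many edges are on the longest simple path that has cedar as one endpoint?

8

The node farthest from cedar is teak (holly also at distance 8), via cedar-ash-maple-lime-yew-olive-fir-acacia-teak — 8 edges.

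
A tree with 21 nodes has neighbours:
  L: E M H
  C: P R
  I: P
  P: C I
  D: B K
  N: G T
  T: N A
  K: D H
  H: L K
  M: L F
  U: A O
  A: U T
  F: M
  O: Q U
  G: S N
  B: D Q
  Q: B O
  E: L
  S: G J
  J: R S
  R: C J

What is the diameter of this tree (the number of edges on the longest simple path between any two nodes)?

BFS from F reaches I last, at distance 19; BFS from I confirms no node is farther.
Path: F – M – L – H – K – D – B – Q – O – U – A – T – N – G – S – J – R – C – P – I.

19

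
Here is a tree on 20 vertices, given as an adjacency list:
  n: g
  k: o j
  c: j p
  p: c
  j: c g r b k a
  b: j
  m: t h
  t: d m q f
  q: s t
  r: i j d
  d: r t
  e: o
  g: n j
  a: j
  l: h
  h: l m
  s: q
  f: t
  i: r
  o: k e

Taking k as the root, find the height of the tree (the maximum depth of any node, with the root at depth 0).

7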